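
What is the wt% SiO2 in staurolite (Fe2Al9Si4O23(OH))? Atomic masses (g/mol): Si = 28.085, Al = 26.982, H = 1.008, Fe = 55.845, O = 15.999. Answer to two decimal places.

28.21 wt%

Molar mass of Fe2Al9Si4O23(OH) = 2×55.845 + 9×26.982 + 4×28.085 + 24×15.999 + 1×1.008 = 851.852 g/mol.
Each formula unit contains 4 Si, equivalent to 4/1 = 4.0000 mol SiO2.
M(SiO2) = 1×28.085 + 2×15.999 = 60.083 g/mol.
Mass of SiO2 per formula unit = 4.0000 × 60.083 = 240.332 g.
SiO2 wt% = 240.332 / 851.852 × 100 = 28.21%.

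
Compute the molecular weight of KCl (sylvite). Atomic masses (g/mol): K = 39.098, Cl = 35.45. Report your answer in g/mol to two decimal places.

M = 1(39.098) + 1(35.45)

74.55 g/mol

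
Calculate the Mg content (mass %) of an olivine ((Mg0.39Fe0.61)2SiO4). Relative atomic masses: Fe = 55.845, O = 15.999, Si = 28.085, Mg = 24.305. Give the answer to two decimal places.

10.58 mass %

Formula mass = 0.78×24.305 + 1.22×55.845 + 1×28.085 + 4×15.999 = 179.170 g/mol, of which 18.958 g is Mg.
So Mg makes up 18.958/179.170 = 0.1058 of the mass, i.e. 10.58%.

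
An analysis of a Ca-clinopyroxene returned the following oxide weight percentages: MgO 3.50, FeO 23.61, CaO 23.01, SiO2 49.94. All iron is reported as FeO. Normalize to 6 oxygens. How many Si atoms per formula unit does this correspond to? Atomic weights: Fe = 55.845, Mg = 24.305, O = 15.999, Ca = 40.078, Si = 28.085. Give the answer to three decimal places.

2.004 Si apfu

MgO (M=40.304): mol = 0.08684; Mg = 0.08684, O = 0.08684.
FeO (M=71.844): mol = 0.32863; Fe = 0.32863, O = 0.32863.
CaO (M=56.077): mol = 0.41033; Ca = 0.41033, O = 0.41033.
SiO2 (M=60.083): mol = 0.83118; Si = 0.83118, O = 1.66236.
ΣO = 2.48816; factor = 6/ΣO = 2.41142.
Si apfu = 0.83118 × 2.41142 = 2.004.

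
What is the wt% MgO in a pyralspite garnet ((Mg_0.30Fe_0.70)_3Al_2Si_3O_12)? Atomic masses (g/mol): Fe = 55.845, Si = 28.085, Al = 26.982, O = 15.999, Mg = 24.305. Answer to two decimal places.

7.73 wt%

M((Mg_0.30Fe_0.70)_3Al_2Si_3O_12) = 469.356 g/mol; M(MgO) = 40.304 g/mol.
Moles MgO per formula unit = 0.90 Mg ÷ 1 = 0.9000.
MgO fraction = (0.9000 × 40.304) / 469.356 = 36.274/469.356 = 0.0773.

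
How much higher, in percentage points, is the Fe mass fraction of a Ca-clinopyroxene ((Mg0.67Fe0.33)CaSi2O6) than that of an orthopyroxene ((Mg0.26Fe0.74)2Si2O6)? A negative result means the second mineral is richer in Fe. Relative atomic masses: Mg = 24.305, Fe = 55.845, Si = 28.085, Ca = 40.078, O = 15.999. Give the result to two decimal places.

Fe in (Mg0.67Fe0.33)CaSi2O6: molar mass 226.955 g/mol; 0.33×55.845 = 18.429 g → 8.12 wt%.
Fe in (Mg0.26Fe0.74)2Si2O6: molar mass 247.453 g/mol; 1.48×55.845 = 82.651 g → 33.40 wt%.
Difference = 8.12 − 33.40 = -25.28 percentage points.

-25.28 percentage points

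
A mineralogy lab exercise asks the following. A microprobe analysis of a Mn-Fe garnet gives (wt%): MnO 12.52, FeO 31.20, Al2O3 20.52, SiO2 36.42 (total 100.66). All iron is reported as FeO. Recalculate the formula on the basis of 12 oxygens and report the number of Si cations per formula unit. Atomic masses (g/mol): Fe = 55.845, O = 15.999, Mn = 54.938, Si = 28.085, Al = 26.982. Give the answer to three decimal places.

12.52 wt% MnO ÷ 70.937 g/mol = 0.17649 mol, giving 0.17649 Mn and 0.17649 O.
31.20 wt% FeO ÷ 71.844 g/mol = 0.43427 mol, giving 0.43427 Fe and 0.43427 O.
20.52 wt% Al2O3 ÷ 101.961 g/mol = 0.20125 mol, giving 0.40250 Al and 0.60375 O.
36.42 wt% SiO2 ÷ 60.083 g/mol = 0.60616 mol, giving 0.60616 Si and 1.21232 O.
Oxygen sums to 2.42683; scaling by 12/2.42683 = 4.94472 puts the formula on 12 O.
Si: 0.60616 × 4.94472 = 2.997 atoms per formula unit.

2.997 Si apfu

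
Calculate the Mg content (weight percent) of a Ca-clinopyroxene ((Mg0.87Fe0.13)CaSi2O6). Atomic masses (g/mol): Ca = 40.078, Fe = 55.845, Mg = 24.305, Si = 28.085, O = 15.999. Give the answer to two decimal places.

Formula mass = 0.87·24.305 + 0.13·55.845 + 1·40.078 + 2·28.085 + 6·15.999 = 220.647 g/mol, of which 21.145 g is Mg.
So Mg makes up 21.145/220.647 = 0.0958 of the mass, i.e. 9.58%.

9.58 weight percent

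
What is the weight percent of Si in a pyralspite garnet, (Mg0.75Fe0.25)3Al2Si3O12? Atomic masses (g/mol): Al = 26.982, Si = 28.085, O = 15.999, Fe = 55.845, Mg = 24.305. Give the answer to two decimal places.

19.74 weight percent

Molar mass of (Mg0.75Fe0.25)3Al2Si3O12: 2.25×24.305 + 0.75×55.845 + 2×26.982 + 3×28.085 + 12×15.999 = 426.777 g/mol.
Mass of Si per formula unit: 3 × 28.085 = 84.255 g.
Weight fraction Si = 84.255 / 426.777 = 0.1974.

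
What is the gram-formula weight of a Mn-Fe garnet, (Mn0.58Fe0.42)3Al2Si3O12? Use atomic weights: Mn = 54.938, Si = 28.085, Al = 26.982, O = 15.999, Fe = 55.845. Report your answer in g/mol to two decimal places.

496.16 g/mol

M = 1.74*54.938 + 1.26*55.845 + 2*26.982 + 3*28.085 + 12*15.999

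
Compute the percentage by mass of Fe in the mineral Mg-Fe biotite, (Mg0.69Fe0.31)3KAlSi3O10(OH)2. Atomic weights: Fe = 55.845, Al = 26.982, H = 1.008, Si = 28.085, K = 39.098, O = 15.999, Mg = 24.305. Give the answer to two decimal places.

11.63 mass %

Formula mass = 2.07×24.305 + 0.93×55.845 + 1×39.098 + 1×26.982 + 3×28.085 + 12×15.999 + 2×1.008 = 446.586 g/mol, of which 51.936 g is Fe.
So Fe makes up 51.936/446.586 = 0.1163 of the mass, i.e. 11.63%.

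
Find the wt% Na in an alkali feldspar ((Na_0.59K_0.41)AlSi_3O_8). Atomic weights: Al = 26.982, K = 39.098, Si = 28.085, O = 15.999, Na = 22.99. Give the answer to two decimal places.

Formula mass = 0.59×22.99 + 0.41×39.098 + 1×26.982 + 3×28.085 + 8×15.999 = 268.823 g/mol, of which 13.564 g is Na.
So Na makes up 13.564/268.823 = 0.0505 of the mass, i.e. 5.05%.

5.05 weight percent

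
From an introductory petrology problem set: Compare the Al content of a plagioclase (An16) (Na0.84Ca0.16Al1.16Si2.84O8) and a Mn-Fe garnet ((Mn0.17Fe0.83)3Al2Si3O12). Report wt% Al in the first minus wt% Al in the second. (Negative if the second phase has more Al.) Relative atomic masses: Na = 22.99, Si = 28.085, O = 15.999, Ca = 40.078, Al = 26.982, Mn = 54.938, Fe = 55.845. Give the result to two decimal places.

First mineral: 31.299 g Al in 264.777 g formula = 11.82 wt% Al.
Second mineral: 53.964 g Al in 497.279 g formula = 10.85 wt% Al.
11.82% − 10.85% gives a difference of 0.97 percentage points.

0.97 percentage points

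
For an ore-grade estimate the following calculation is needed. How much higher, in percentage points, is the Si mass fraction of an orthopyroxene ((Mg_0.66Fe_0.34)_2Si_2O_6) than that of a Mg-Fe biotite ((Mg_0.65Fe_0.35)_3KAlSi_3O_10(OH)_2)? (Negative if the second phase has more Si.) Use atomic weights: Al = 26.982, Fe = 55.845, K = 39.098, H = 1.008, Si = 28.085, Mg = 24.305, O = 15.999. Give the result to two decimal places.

6.57 percentage points

First mineral: 56.170 g Si in 222.221 g formula = 25.28 wt% Si.
Second mineral: 84.255 g Si in 450.371 g formula = 18.71 wt% Si.
25.28% − 18.71% gives a difference of 6.57 percentage points.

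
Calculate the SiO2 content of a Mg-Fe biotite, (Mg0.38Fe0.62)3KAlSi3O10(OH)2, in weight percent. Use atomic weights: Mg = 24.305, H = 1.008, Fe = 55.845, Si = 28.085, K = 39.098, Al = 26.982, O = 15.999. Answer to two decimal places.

37.87 wt%

M((Mg0.38Fe0.62)3KAlSi3O10(OH)2) = 475.918 g/mol; M(SiO2) = 60.083 g/mol.
Moles SiO2 per formula unit = 3 Si ÷ 1 = 3.0000.
SiO2 fraction = (3.0000 × 60.083) / 475.918 = 180.249/475.918 = 0.3787.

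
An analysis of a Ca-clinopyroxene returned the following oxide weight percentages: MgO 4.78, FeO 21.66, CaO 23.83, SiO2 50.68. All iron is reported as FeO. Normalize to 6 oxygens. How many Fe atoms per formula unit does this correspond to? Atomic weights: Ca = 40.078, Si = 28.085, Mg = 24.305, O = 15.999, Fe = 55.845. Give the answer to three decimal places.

MgO: 4.78/40.304 = 0.11860 mol → 0.11860 mol Mg, 0.11860 mol O.
FeO: 21.66/71.844 = 0.30149 mol → 0.30149 mol Fe, 0.30149 mol O.
CaO: 23.83/56.077 = 0.42495 mol → 0.42495 mol Ca, 0.42495 mol O.
SiO2: 50.68/60.083 = 0.84350 mol → 0.84350 mol Si, 1.68700 mol O.
Total oxygen = 2.53204 mol. Normalization factor = 6/2.53204 = 2.36963.
Fe per 6 O = 0.30149 × 2.36963 = 0.714.

0.714 Fe apfu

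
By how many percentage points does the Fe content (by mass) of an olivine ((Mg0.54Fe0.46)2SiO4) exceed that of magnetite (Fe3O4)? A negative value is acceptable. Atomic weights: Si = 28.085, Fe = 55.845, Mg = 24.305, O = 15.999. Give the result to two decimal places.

First mineral: 51.377 g Fe in 169.708 g formula = 30.27 wt% Fe.
Second mineral: 167.535 g Fe in 231.531 g formula = 72.36 wt% Fe.
30.27% − 72.36% gives a difference of -42.09 percentage points.

-42.09 percentage points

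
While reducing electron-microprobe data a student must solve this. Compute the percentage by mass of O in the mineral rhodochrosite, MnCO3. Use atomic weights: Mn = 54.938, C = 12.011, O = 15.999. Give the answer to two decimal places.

Formula mass = 1*54.938 + 1*12.011 + 3*15.999 = 114.946 g/mol, of which 47.997 g is O.
So O makes up 47.997/114.946 = 0.4176 of the mass, i.e. 41.76%.

41.76 weight percent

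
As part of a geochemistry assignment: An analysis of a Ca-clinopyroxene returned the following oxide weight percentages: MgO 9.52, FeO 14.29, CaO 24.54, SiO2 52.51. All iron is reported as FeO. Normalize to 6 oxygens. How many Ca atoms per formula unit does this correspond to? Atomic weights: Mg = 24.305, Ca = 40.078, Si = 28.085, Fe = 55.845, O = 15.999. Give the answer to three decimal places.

MgO: 9.52/40.304 = 0.23620 mol → 0.23620 mol Mg, 0.23620 mol O.
FeO: 14.29/71.844 = 0.19890 mol → 0.19890 mol Fe, 0.19890 mol O.
CaO: 24.54/56.077 = 0.43761 mol → 0.43761 mol Ca, 0.43761 mol O.
SiO2: 52.51/60.083 = 0.87396 mol → 0.87396 mol Si, 1.74792 mol O.
Total oxygen = 2.62063 mol. Normalization factor = 6/2.62063 = 2.28953.
Ca per 6 O = 0.43761 × 2.28953 = 1.002.

1.002 Ca apfu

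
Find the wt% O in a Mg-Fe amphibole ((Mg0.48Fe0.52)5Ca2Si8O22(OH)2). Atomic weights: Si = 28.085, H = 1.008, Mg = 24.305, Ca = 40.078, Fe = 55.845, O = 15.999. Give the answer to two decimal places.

Formula mass = 2.40×24.305 + 2.60×55.845 + 2×40.078 + 8×28.085 + 24×15.999 + 2×1.008 = 894.357 g/mol, of which 383.976 g is O.
So O makes up 383.976/894.357 = 0.4293 of the mass, i.e. 42.93%.

42.93 wt%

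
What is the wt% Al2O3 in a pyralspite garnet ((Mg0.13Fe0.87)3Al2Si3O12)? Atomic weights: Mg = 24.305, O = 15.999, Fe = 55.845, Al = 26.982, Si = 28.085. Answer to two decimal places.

21.00 wt%

Formula mass = 485.441 g/mol.
2 Al → 1.0000 mol Al2O3 per formula unit; M(Al2O3) = 101.961, so Al2O3 mass = 101.961 g.
101.961/485.441 × 100 = 21.00 wt%.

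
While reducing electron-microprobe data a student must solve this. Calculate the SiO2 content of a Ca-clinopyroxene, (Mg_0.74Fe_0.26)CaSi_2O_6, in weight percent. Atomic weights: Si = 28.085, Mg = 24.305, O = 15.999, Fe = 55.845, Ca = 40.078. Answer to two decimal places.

Formula mass = 224.747 g/mol.
2 Si → 2.0000 mol SiO2 per formula unit; M(SiO2) = 60.083, so SiO2 mass = 120.166 g.
120.166/224.747 × 100 = 53.47 wt%.

53.47 wt%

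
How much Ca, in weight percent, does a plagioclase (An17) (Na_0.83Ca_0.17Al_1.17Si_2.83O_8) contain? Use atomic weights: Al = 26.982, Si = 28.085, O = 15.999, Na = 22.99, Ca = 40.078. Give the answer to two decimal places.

Formula mass = 0.83·22.99 + 0.17·40.078 + 1.17·26.982 + 2.83·28.085 + 8·15.999 = 264.936 g/mol, of which 6.813 g is Ca.
So Ca makes up 6.813/264.936 = 0.0257 of the mass, i.e. 2.57%.

2.57 weight percent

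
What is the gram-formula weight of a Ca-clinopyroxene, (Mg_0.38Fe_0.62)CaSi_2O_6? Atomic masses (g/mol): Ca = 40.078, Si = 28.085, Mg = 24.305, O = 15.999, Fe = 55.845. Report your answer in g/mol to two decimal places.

M = 0.38*24.305 + 0.62*55.845 + 1*40.078 + 2*28.085 + 6*15.999

236.10 g/mol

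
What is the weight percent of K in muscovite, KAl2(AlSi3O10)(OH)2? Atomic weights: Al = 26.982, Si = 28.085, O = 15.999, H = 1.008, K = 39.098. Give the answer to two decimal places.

9.82 weight percent

M(KAl2(AlSi3O10)(OH)2) = 398.303 g/mol.
K contributes 1 × 39.098 = 39.098 g per mole.
39.098/398.303 = 0.0982 → 9.82%.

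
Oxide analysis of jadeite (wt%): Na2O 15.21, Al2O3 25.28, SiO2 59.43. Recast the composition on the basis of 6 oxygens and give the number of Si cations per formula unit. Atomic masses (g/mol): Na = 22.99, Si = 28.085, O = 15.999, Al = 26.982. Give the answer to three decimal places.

2.000 Si apfu

Na2O (M=61.979): mol = 0.24541; Na = 0.49082, O = 0.24541.
Al2O3 (M=101.961): mol = 0.24794; Al = 0.49588, O = 0.74382.
SiO2 (M=60.083): mol = 0.98913; Si = 0.98913, O = 1.97826.
ΣO = 2.96749; factor = 6/ΣO = 2.02191.
Si apfu = 0.98913 × 2.02191 = 2.000.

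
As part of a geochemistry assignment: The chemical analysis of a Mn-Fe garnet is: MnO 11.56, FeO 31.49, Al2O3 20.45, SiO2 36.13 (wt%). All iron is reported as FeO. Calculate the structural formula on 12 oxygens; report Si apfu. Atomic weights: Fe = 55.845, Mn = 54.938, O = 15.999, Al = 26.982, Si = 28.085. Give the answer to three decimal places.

MnO (M=70.937): mol = 0.16296; Mn = 0.16296, O = 0.16296.
FeO (M=71.844): mol = 0.43831; Fe = 0.43831, O = 0.43831.
Al2O3 (M=101.961): mol = 0.20057; Al = 0.40114, O = 0.60171.
SiO2 (M=60.083): mol = 0.60133; Si = 0.60133, O = 1.20266.
ΣO = 2.40564; factor = 12/ΣO = 4.98828.
Si apfu = 0.60133 × 4.98828 = 3.000.

3.000 Si apfu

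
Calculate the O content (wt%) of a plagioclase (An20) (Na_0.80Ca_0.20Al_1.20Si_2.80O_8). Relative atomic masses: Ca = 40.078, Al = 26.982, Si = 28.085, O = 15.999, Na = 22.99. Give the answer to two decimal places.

48.22 wt%

M(Na_0.80Ca_0.20Al_1.20Si_2.80O_8) = 265.416 g/mol.
O contributes 8 × 15.999 = 127.992 g per mole.
127.992/265.416 = 0.4822 → 48.22%.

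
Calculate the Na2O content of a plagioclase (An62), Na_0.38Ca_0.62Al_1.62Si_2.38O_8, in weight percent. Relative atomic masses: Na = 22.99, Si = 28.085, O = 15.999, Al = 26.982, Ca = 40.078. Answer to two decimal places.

M(Na_0.38Ca_0.62Al_1.62Si_2.38O_8) = 272.130 g/mol; M(Na2O) = 61.979 g/mol.
Moles Na2O per formula unit = 0.38 Na ÷ 2 = 0.1900.
Na2O fraction = (0.1900 × 61.979) / 272.130 = 11.776/272.130 = 0.0433.

4.33 wt%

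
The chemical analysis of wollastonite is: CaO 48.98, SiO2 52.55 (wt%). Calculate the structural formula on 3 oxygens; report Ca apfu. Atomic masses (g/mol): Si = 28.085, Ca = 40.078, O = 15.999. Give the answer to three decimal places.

48.98 wt% CaO ÷ 56.077 g/mol = 0.87344 mol, giving 0.87344 Ca and 0.87344 O.
52.55 wt% SiO2 ÷ 60.083 g/mol = 0.87462 mol, giving 0.87462 Si and 1.74924 O.
Oxygen sums to 2.62268; scaling by 3/2.62268 = 1.14387 puts the formula on 3 O.
Ca: 0.87344 × 1.14387 = 0.999 atoms per formula unit.

0.999 Ca apfu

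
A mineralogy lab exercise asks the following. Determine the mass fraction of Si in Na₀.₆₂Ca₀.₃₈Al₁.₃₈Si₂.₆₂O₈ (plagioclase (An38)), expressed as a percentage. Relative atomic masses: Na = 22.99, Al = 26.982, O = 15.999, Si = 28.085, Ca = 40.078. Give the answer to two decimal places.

27.43 wt%

Molar mass of Na₀.₆₂Ca₀.₃₈Al₁.₃₈Si₂.₆₂O₈: 0.62×22.99 + 0.38×40.078 + 1.38×26.982 + 2.62×28.085 + 8×15.999 = 268.293 g/mol.
Mass of Si per formula unit: 2.62 × 28.085 = 73.583 g.
Weight fraction Si = 73.583 / 268.293 = 0.2743.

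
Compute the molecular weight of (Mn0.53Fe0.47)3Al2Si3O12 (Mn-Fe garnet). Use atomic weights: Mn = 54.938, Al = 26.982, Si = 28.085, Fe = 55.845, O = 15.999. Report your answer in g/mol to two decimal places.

The formula mass is the sum 1.59(54.938) + 1.41(55.845) + 2(26.982) + 3(28.085) + 12(15.999).

496.30 g/mol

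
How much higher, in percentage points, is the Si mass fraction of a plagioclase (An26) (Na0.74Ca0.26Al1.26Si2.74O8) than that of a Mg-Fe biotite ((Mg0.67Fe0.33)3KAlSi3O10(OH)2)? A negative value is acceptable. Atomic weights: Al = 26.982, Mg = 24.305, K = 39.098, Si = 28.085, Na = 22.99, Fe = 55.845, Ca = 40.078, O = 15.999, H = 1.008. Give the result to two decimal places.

10.10 percentage points

First mineral: 76.953 g Si in 266.375 g formula = 28.89 wt% Si.
Second mineral: 84.255 g Si in 448.479 g formula = 18.79 wt% Si.
28.89% − 18.79% gives a difference of 10.10 percentage points.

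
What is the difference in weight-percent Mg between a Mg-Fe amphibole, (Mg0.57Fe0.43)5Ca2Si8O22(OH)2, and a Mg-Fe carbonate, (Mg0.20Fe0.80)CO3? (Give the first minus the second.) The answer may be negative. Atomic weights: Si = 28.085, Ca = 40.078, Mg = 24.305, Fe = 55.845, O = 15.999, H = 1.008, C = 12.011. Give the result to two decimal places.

First mineral: 69.269 g Mg in 880.164 g formula = 7.87 wt% Mg.
Second mineral: 4.861 g Mg in 109.545 g formula = 4.44 wt% Mg.
7.87% − 4.44% gives a difference of 3.43 percentage points.

3.43 percentage points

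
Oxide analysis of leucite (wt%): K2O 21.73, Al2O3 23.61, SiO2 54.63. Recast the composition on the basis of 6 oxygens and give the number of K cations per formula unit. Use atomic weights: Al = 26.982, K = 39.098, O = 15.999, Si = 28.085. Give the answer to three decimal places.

1.009 K apfu

21.73 wt% K2O ÷ 94.195 g/mol = 0.23069 mol, giving 0.46138 K and 0.23069 O.
23.61 wt% Al2O3 ÷ 101.961 g/mol = 0.23156 mol, giving 0.46312 Al and 0.69468 O.
54.63 wt% SiO2 ÷ 60.083 g/mol = 0.90924 mol, giving 0.90924 Si and 1.81848 O.
Oxygen sums to 2.74385; scaling by 6/2.74385 = 2.18671 puts the formula on 6 O.
K: 0.46138 × 2.18671 = 1.009 atoms per formula unit.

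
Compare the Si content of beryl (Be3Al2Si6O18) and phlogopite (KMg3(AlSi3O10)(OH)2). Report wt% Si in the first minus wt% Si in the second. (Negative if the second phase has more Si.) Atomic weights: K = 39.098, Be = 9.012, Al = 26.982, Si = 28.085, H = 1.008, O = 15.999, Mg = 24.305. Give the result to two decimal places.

11.16 percentage points

Si in Be3Al2Si6O18: molar mass 537.492 g/mol; 6×28.085 = 168.510 g → 31.35 wt%.
Si in KMg3(AlSi3O10)(OH)2: molar mass 417.254 g/mol; 3×28.085 = 84.255 g → 20.19 wt%.
Difference = 31.35 − 20.19 = 11.16 percentage points.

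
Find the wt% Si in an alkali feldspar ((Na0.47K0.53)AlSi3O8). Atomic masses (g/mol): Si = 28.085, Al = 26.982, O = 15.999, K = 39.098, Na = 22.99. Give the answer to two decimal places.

31.12 weight percent

M((Na0.47K0.53)AlSi3O8) = 270.756 g/mol.
Si contributes 3 × 28.085 = 84.255 g per mole.
84.255/270.756 = 0.3112 → 31.12%.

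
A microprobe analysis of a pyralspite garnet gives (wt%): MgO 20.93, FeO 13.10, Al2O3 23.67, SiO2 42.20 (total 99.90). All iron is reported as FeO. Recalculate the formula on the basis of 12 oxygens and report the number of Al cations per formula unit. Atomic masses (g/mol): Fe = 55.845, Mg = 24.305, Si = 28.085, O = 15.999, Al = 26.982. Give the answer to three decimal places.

1.988 Al apfu

MgO: 20.93/40.304 = 0.51930 mol → 0.51930 mol Mg, 0.51930 mol O.
FeO: 13.10/71.844 = 0.18234 mol → 0.18234 mol Fe, 0.18234 mol O.
Al2O3: 23.67/101.961 = 0.23215 mol → 0.46430 mol Al, 0.69645 mol O.
SiO2: 42.20/60.083 = 0.70236 mol → 0.70236 mol Si, 1.40472 mol O.
Total oxygen = 2.80281 mol. Normalization factor = 12/2.80281 = 4.28142.
Al per 12 O = 0.46430 × 4.28142 = 1.988.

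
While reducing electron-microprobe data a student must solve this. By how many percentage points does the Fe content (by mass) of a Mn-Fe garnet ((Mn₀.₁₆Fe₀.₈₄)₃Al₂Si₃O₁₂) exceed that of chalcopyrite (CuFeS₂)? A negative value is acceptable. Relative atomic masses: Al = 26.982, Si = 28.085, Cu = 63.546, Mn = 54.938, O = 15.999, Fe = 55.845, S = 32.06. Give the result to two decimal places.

First mineral: 140.729 g Fe in 497.307 g formula = 28.30 wt% Fe.
Second mineral: 55.845 g Fe in 183.511 g formula = 30.43 wt% Fe.
28.30% − 30.43% gives a difference of -2.13 percentage points.

-2.13 percentage points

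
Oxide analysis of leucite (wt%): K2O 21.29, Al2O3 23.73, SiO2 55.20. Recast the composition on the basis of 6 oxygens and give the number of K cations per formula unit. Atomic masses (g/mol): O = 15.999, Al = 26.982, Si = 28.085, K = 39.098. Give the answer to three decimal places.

21.29 wt% K2O ÷ 94.195 g/mol = 0.22602 mol, giving 0.45204 K and 0.22602 O.
23.73 wt% Al2O3 ÷ 101.961 g/mol = 0.23274 mol, giving 0.46548 Al and 0.69822 O.
55.20 wt% SiO2 ÷ 60.083 g/mol = 0.91873 mol, giving 0.91873 Si and 1.83746 O.
Oxygen sums to 2.76170; scaling by 6/2.76170 = 2.17257 puts the formula on 6 O.
K: 0.45204 × 2.17257 = 0.982 atoms per formula unit.

0.982 K apfu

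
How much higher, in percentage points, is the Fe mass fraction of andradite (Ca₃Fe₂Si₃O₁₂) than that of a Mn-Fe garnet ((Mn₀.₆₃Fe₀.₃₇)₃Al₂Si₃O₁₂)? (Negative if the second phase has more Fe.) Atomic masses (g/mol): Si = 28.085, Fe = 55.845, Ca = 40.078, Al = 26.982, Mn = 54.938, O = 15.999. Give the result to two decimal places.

9.48 percentage points

Fe in Ca₃Fe₂Si₃O₁₂: molar mass 508.167 g/mol; 2×55.845 = 111.690 g → 21.98 wt%.
Fe in (Mn₀.₆₃Fe₀.₃₇)₃Al₂Si₃O₁₂: molar mass 496.028 g/mol; 1.11×55.845 = 61.988 g → 12.50 wt%.
Difference = 21.98 − 12.50 = 9.48 percentage points.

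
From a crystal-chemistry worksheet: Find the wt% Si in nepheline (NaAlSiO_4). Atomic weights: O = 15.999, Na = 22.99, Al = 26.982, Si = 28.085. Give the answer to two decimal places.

19.77 wt%

Formula mass = 1×22.99 + 1×26.982 + 1×28.085 + 4×15.999 = 142.053 g/mol, of which 28.085 g is Si.
So Si makes up 28.085/142.053 = 0.1977 of the mass, i.e. 19.77%.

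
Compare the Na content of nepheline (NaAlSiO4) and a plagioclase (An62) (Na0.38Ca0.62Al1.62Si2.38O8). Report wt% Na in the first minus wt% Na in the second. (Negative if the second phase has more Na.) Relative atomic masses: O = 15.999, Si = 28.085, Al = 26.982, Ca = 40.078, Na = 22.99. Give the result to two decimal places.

12.97 percentage points

Na in NaAlSiO4: molar mass 142.053 g/mol; 1×22.99 = 22.990 g → 16.18 wt%.
Na in Na0.38Ca0.62Al1.62Si2.38O8: molar mass 272.130 g/mol; 0.38×22.99 = 8.736 g → 3.21 wt%.
Difference = 16.18 − 3.21 = 12.97 percentage points.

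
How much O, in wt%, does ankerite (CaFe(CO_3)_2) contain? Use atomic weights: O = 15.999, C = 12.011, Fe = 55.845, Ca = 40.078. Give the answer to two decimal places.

Formula mass = 1×40.078 + 1×55.845 + 2×12.011 + 6×15.999 = 215.939 g/mol, of which 95.994 g is O.
So O makes up 95.994/215.939 = 0.4445 of the mass, i.e. 44.45%.

44.45 wt%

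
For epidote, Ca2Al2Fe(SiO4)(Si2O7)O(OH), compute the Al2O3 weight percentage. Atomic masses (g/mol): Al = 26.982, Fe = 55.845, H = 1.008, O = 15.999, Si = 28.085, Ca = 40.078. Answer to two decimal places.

M(Ca2Al2Fe(SiO4)(Si2O7)O(OH)) = 483.215 g/mol; M(Al2O3) = 101.961 g/mol.
Moles Al2O3 per formula unit = 2 Al ÷ 2 = 1.0000.
Al2O3 fraction = (1.0000 × 101.961) / 483.215 = 101.961/483.215 = 0.2110.

21.10 wt%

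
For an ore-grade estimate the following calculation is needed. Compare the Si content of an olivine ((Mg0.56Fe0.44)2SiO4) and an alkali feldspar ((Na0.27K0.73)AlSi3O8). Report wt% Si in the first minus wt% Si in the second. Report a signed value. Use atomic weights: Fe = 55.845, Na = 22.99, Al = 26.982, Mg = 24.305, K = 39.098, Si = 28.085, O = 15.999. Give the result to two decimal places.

-14.08 percentage points

Si in (Mg0.56Fe0.44)2SiO4: molar mass 168.446 g/mol; 1×28.085 = 28.085 g → 16.67 wt%.
Si in (Na0.27K0.73)AlSi3O8: molar mass 273.978 g/mol; 3×28.085 = 84.255 g → 30.75 wt%.
Difference = 16.67 − 30.75 = -14.08 percentage points.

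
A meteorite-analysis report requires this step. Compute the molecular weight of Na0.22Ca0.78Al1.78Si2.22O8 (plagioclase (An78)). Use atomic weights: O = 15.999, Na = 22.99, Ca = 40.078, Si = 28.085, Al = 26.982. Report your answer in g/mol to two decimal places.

274.69 g/mol

M = 0.22·22.99 + 0.78·40.078 + 1.78·26.982 + 2.22·28.085 + 8·15.999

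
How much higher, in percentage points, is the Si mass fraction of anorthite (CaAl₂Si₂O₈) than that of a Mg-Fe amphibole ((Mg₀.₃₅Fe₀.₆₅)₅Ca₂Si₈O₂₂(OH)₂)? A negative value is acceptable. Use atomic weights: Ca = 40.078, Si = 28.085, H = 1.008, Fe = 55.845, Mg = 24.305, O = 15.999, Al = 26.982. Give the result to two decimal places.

M(CaAl₂Si₂O₈) = 278.204 g/mol, so wt% Si = 56.170/278.204 × 100 = 20.19%.
M((Mg₀.₃₅Fe₀.₆₅)₅Ca₂Si₈O₂₂(OH)₂) = 914.858 g/mol, so wt% Si = 224.680/914.858 × 100 = 24.56%.
20.19 − 24.56 = -4.37 pp.

-4.37 percentage points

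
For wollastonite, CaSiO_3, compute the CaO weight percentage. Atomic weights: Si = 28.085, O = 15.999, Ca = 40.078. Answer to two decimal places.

48.28 wt%

M(CaSiO_3) = 116.160 g/mol; M(CaO) = 56.077 g/mol.
Moles CaO per formula unit = 1 Ca ÷ 1 = 1.0000.
CaO fraction = (1.0000 × 56.077) / 116.160 = 56.077/116.160 = 0.4828.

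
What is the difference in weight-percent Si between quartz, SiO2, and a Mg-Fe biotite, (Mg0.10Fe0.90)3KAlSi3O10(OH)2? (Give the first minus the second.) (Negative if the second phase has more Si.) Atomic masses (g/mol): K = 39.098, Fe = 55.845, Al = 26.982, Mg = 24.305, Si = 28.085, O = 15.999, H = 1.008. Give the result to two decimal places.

29.97 percentage points

Si in SiO2: molar mass 60.083 g/mol; 1×28.085 = 28.085 g → 46.74 wt%.
Si in (Mg0.10Fe0.90)3KAlSi3O10(OH)2: molar mass 502.412 g/mol; 3×28.085 = 84.255 g → 16.77 wt%.
Difference = 46.74 − 16.77 = 29.97 percentage points.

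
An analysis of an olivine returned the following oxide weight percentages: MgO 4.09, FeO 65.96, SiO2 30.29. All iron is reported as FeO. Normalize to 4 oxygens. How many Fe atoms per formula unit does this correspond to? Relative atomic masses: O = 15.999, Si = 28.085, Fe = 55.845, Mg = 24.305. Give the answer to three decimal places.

4.09 wt% MgO ÷ 40.304 g/mol = 0.10148 mol, giving 0.10148 Mg and 0.10148 O.
65.96 wt% FeO ÷ 71.844 g/mol = 0.91810 mol, giving 0.91810 Fe and 0.91810 O.
30.29 wt% SiO2 ÷ 60.083 g/mol = 0.50414 mol, giving 0.50414 Si and 1.00828 O.
Oxygen sums to 2.02786; scaling by 4/2.02786 = 1.97252 puts the formula on 4 O.
Fe: 0.91810 × 1.97252 = 1.811 atoms per formula unit.

1.811 Fe apfu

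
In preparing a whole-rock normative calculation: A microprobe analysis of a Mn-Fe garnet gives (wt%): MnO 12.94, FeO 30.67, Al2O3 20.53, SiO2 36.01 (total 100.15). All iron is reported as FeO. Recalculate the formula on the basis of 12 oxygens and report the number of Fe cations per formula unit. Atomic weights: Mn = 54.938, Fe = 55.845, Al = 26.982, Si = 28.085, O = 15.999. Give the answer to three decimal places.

MnO (M=70.937): mol = 0.18242; Mn = 0.18242, O = 0.18242.
FeO (M=71.844): mol = 0.42690; Fe = 0.42690, O = 0.42690.
Al2O3 (M=101.961): mol = 0.20135; Al = 0.40270, O = 0.60405.
SiO2 (M=60.083): mol = 0.59934; Si = 0.59934, O = 1.19868.
ΣO = 2.41205; factor = 12/ΣO = 4.97502.
Fe apfu = 0.42690 × 4.97502 = 2.124.

2.124 Fe apfu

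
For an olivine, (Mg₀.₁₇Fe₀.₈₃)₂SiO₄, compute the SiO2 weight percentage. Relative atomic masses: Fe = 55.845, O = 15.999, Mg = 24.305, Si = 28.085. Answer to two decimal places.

Formula mass = 193.047 g/mol.
1 Si → 1.0000 mol SiO2 per formula unit; M(SiO2) = 60.083, so SiO2 mass = 60.083 g.
60.083/193.047 × 100 = 31.12 wt%.

31.12 wt%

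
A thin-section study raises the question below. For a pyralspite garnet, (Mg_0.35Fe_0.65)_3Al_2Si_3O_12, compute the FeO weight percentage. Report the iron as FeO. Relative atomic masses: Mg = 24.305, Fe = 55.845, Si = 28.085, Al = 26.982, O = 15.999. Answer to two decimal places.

M((Mg_0.35Fe_0.65)_3Al_2Si_3O_12) = 464.625 g/mol; M(FeO) = 71.844 g/mol.
Moles FeO per formula unit = 1.95 Fe ÷ 1 = 1.9500.
FeO fraction = (1.9500 × 71.844) / 464.625 = 140.096/464.625 = 0.3015.

30.15 wt%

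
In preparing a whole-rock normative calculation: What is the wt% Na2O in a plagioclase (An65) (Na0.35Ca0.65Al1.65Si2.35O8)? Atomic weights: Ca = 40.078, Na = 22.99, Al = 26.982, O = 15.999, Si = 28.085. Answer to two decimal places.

Formula mass = 272.609 g/mol.
0.35 Na → 0.1750 mol Na2O per formula unit; M(Na2O) = 61.979, so Na2O mass = 10.846 g.
10.846/272.609 × 100 = 3.98 wt%.

3.98 wt%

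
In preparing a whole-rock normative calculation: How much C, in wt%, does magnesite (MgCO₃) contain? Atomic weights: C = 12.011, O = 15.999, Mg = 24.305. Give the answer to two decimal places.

Molar mass of MgCO₃: 1·24.305 + 1·12.011 + 3·15.999 = 84.313 g/mol.
Mass of C per formula unit: 1 × 12.011 = 12.011 g.
Weight fraction C = 12.011 / 84.313 = 0.1425.

14.25 wt%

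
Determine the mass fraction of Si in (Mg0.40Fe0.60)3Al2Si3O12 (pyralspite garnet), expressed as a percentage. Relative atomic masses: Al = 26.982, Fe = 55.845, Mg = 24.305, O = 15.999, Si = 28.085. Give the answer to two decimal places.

Formula mass = 1.20·24.305 + 1.80·55.845 + 2·26.982 + 3·28.085 + 12·15.999 = 459.894 g/mol, of which 84.255 g is Si.
So Si makes up 84.255/459.894 = 0.1832 of the mass, i.e. 18.32%.

18.32 mass %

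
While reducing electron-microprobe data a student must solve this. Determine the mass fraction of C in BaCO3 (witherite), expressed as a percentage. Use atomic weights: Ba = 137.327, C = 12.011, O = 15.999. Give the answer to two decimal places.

Formula mass = 1×137.327 + 1×12.011 + 3×15.999 = 197.335 g/mol, of which 12.011 g is C.
So C makes up 12.011/197.335 = 0.0609 of the mass, i.e. 6.09%.

6.09 weight percent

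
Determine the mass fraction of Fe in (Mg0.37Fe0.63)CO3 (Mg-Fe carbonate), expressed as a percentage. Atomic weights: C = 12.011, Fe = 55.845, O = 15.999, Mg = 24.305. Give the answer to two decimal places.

Formula mass = 0.37*24.305 + 0.63*55.845 + 1*12.011 + 3*15.999 = 104.183 g/mol, of which 35.182 g is Fe.
So Fe makes up 35.182/104.183 = 0.3377 of the mass, i.e. 33.77%.

33.77 wt%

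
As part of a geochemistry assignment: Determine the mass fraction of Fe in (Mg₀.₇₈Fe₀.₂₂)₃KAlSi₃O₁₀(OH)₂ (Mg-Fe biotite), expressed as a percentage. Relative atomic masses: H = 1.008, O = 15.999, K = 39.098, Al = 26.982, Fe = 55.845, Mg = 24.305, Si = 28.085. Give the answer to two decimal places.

8.41 mass %

M((Mg₀.₇₈Fe₀.₂₂)₃KAlSi₃O₁₀(OH)₂) = 438.070 g/mol.
Fe contributes 0.66 × 55.845 = 36.858 g per mole.
36.858/438.070 = 0.0841 → 8.41%.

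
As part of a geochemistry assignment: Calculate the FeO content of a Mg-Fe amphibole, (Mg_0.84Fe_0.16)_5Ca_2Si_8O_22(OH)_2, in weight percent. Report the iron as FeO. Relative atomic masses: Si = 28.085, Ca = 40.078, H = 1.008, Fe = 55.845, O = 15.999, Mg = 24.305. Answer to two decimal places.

6.86 wt%

Formula mass = 837.585 g/mol.
0.80 Fe → 0.8000 mol FeO per formula unit; M(FeO) = 71.844, so FeO mass = 57.475 g.
57.475/837.585 × 100 = 6.86 wt%.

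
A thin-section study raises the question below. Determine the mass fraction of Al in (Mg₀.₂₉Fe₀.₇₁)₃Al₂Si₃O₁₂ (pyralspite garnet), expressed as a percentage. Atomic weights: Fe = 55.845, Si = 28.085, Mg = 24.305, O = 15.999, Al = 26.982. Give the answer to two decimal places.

11.47 weight percent

Molar mass of (Mg₀.₂₉Fe₀.₇₁)₃Al₂Si₃O₁₂: 0.87·24.305 + 2.13·55.845 + 2·26.982 + 3·28.085 + 12·15.999 = 470.302 g/mol.
Mass of Al per formula unit: 2 × 26.982 = 53.964 g.
Weight fraction Al = 53.964 / 470.302 = 0.1147.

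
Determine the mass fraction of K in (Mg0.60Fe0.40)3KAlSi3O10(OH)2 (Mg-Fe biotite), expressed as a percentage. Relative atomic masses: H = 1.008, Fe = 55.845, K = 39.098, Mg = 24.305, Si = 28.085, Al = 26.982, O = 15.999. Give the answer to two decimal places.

8.59 wt%

Formula mass = 1.80×24.305 + 1.20×55.845 + 1×39.098 + 1×26.982 + 3×28.085 + 12×15.999 + 2×1.008 = 455.102 g/mol, of which 39.098 g is K.
So K makes up 39.098/455.102 = 0.0859 of the mass, i.e. 8.59%.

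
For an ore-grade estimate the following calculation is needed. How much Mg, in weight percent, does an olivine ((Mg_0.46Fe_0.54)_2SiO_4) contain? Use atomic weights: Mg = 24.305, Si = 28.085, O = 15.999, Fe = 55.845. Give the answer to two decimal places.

Molar mass of (Mg_0.46Fe_0.54)_2SiO_4: 0.92·24.305 + 1.08·55.845 + 1·28.085 + 4·15.999 = 174.754 g/mol.
Mass of Mg per formula unit: 0.92 × 24.305 = 22.361 g.
Weight fraction Mg = 22.361 / 174.754 = 0.1280.

12.80 weight percent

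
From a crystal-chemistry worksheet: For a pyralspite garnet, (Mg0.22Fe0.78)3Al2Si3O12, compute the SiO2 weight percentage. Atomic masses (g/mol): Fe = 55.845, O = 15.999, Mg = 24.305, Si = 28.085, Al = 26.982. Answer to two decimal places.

Formula mass = 476.926 g/mol.
3 Si → 3.0000 mol SiO2 per formula unit; M(SiO2) = 60.083, so SiO2 mass = 180.249 g.
180.249/476.926 × 100 = 37.79 wt%.

37.79 wt%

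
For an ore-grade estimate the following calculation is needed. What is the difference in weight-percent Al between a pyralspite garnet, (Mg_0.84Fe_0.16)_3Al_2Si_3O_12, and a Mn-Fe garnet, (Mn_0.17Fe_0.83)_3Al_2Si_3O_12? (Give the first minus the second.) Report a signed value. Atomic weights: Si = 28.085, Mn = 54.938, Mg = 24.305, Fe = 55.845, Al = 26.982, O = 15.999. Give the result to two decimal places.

2.05 percentage points

M((Mg_0.84Fe_0.16)_3Al_2Si_3O_12) = 418.261 g/mol, so wt% Al = 53.964/418.261 × 100 = 12.90%.
M((Mn_0.17Fe_0.83)_3Al_2Si_3O_12) = 497.279 g/mol, so wt% Al = 53.964/497.279 × 100 = 10.85%.
12.90 − 10.85 = 2.05 pp.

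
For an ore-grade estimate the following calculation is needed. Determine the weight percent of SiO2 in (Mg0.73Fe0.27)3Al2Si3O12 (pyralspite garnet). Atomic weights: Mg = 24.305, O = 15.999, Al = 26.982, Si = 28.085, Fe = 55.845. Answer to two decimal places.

Formula mass = 428.669 g/mol.
3 Si → 3.0000 mol SiO2 per formula unit; M(SiO2) = 60.083, so SiO2 mass = 180.249 g.
180.249/428.669 × 100 = 42.05 wt%.

42.05 wt%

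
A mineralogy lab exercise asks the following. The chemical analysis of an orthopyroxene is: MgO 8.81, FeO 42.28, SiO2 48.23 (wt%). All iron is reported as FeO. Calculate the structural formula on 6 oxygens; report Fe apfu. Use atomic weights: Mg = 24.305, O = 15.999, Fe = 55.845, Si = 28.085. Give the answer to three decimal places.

1.464 Fe apfu

MgO: 8.81/40.304 = 0.21859 mol → 0.21859 mol Mg, 0.21859 mol O.
FeO: 42.28/71.844 = 0.58850 mol → 0.58850 mol Fe, 0.58850 mol O.
SiO2: 48.23/60.083 = 0.80272 mol → 0.80272 mol Si, 1.60544 mol O.
Total oxygen = 2.41253 mol. Normalization factor = 6/2.41253 = 2.48702.
Fe per 6 O = 0.58850 × 2.48702 = 1.464.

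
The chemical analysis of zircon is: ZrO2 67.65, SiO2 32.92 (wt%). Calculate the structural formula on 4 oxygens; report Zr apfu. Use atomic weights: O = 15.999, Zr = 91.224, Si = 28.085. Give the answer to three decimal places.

1.001 Zr apfu

ZrO2 (M=123.222): mol = 0.54901; Zr = 0.54901, O = 1.09802.
SiO2 (M=60.083): mol = 0.54791; Si = 0.54791, O = 1.09582.
ΣO = 2.19384; factor = 4/ΣO = 1.82329.
Zr apfu = 0.54901 × 1.82329 = 1.001.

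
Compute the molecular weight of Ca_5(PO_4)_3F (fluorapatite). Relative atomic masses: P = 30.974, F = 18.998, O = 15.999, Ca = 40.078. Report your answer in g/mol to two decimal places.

The formula mass is the sum 5(40.078) + 3(30.974) + 12(15.999) + 1(18.998).

504.30 g/mol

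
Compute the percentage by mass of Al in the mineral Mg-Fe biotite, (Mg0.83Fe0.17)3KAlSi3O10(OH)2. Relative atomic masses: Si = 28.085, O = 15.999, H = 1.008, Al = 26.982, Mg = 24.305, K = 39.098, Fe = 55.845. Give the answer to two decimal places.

M((Mg0.83Fe0.17)3KAlSi3O10(OH)2) = 433.339 g/mol.
Al contributes 1 × 26.982 = 26.982 g per mole.
26.982/433.339 = 0.0623 → 6.23%.

6.23 mass %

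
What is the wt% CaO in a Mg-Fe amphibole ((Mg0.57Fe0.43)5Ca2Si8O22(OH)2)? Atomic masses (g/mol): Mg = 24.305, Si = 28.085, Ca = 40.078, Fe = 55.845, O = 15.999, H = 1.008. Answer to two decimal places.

12.74 wt%

Formula mass = 880.164 g/mol.
2 Ca → 2.0000 mol CaO per formula unit; M(CaO) = 56.077, so CaO mass = 112.154 g.
112.154/880.164 × 100 = 12.74 wt%.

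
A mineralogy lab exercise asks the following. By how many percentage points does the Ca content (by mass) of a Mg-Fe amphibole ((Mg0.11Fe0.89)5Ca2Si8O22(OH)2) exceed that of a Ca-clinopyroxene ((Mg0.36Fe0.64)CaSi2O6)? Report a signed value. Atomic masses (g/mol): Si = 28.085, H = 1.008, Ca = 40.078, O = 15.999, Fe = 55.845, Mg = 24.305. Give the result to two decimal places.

First mineral: 80.156 g Ca in 952.706 g formula = 8.41 wt% Ca.
Second mineral: 40.078 g Ca in 236.733 g formula = 16.93 wt% Ca.
8.41% − 16.93% gives a difference of -8.52 percentage points.

-8.52 percentage points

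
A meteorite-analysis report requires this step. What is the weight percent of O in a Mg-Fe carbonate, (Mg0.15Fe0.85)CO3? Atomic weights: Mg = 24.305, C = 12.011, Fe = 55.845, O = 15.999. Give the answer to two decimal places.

43.19 wt%

Molar mass of (Mg0.15Fe0.85)CO3: 0.15·24.305 + 0.85·55.845 + 1·12.011 + 3·15.999 = 111.122 g/mol.
Mass of O per formula unit: 3 × 15.999 = 47.997 g.
Weight fraction O = 47.997 / 111.122 = 0.4319.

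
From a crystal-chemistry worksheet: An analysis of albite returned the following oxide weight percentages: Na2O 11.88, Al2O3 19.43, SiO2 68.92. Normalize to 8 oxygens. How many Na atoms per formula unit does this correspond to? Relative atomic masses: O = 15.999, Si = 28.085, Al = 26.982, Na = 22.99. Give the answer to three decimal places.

Na2O (M=61.979): mol = 0.19168; Na = 0.38336, O = 0.19168.
Al2O3 (M=101.961): mol = 0.19056; Al = 0.38112, O = 0.57168.
SiO2 (M=60.083): mol = 1.14708; Si = 1.14708, O = 2.29416.
ΣO = 3.05752; factor = 8/ΣO = 2.61650.
Na apfu = 0.38336 × 2.61650 = 1.003.

1.003 Na apfu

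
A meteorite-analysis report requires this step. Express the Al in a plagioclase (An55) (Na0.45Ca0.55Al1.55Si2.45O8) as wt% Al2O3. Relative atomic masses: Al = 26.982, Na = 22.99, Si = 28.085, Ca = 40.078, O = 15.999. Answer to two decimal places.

29.16 wt%

Molar mass of Na0.45Ca0.55Al1.55Si2.45O8 = 0.45*22.99 + 0.55*40.078 + 1.55*26.982 + 2.45*28.085 + 8*15.999 = 271.011 g/mol.
Each formula unit contains 1.55 Al, equivalent to 1.55/2 = 0.7750 mol Al2O3.
M(Al2O3) = 2×26.982 + 3×15.999 = 101.961 g/mol.
Mass of Al2O3 per formula unit = 0.7750 × 101.961 = 79.020 g.
Al2O3 wt% = 79.020 / 271.011 × 100 = 29.16%.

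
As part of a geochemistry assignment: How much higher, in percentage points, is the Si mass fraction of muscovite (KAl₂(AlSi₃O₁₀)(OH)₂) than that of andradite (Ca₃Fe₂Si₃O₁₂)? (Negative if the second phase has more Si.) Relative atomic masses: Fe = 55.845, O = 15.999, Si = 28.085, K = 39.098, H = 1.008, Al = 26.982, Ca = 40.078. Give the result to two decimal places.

M(KAl₂(AlSi₃O₁₀)(OH)₂) = 398.303 g/mol, so wt% Si = 84.255/398.303 × 100 = 21.15%.
M(Ca₃Fe₂Si₃O₁₂) = 508.167 g/mol, so wt% Si = 84.255/508.167 × 100 = 16.58%.
21.15 − 16.58 = 4.57 pp.

4.57 percentage points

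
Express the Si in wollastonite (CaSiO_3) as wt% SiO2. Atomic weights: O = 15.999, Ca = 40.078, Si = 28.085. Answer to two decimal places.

51.72 wt%

M(CaSiO_3) = 116.160 g/mol; M(SiO2) = 60.083 g/mol.
Moles SiO2 per formula unit = 1 Si ÷ 1 = 1.0000.
SiO2 fraction = (1.0000 × 60.083) / 116.160 = 60.083/116.160 = 0.5172.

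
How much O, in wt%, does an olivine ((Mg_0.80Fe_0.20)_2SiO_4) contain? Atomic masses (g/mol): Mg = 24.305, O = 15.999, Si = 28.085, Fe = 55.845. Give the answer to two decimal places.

Formula mass = 1.60×24.305 + 0.40×55.845 + 1×28.085 + 4×15.999 = 153.307 g/mol, of which 63.996 g is O.
So O makes up 63.996/153.307 = 0.4174 of the mass, i.e. 41.74%.

41.74 wt%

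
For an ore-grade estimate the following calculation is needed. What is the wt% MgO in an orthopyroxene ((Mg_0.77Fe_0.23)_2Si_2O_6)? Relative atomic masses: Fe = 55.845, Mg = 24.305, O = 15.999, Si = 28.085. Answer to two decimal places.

28.83 wt%

M((Mg_0.77Fe_0.23)_2Si_2O_6) = 215.282 g/mol; M(MgO) = 40.304 g/mol.
Moles MgO per formula unit = 1.54 Mg ÷ 1 = 1.5400.
MgO fraction = (1.5400 × 40.304) / 215.282 = 62.068/215.282 = 0.2883.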